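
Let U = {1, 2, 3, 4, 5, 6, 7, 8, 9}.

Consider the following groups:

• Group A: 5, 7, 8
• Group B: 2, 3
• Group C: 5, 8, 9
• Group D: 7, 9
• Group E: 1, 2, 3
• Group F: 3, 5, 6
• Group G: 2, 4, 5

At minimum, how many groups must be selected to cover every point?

5

Take {A, C, E, F, G}. Their union is {1, 2, 3, 4, 5, 6, 7, 8, 9}, which is all 9 points.
No 4 of the 7 groups cover everything (all 35 combinations miss at least one point), so 5 is optimal.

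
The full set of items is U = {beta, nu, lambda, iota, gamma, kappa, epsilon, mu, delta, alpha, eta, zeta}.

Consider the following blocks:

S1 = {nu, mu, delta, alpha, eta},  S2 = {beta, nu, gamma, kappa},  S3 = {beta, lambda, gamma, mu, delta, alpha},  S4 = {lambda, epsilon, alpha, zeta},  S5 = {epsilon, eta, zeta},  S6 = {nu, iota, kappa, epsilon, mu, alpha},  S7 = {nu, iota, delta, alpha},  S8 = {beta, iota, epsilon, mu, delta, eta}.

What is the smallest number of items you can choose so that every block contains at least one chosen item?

The 3 items {beta, alpha, eta} hit every block.
No choice of 2 items meets every block, so 3 is the minimum.

3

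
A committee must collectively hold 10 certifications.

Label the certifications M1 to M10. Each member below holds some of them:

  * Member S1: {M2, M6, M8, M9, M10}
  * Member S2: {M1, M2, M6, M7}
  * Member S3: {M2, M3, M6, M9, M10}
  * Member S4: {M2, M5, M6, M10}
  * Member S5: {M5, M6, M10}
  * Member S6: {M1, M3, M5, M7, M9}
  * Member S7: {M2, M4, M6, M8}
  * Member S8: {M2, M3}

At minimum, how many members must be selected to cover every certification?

S3 and S6 and S7 together: S3 ∪ S6 ∪ S7 = {M1, M2, M3, M4, M5, M6, M7, M8, M9, M10} — every certification is covered.
Only S7 contains M4, so S7 is forced; the remaining 6 certifications need at least 2 more members (each remaining member adds at most 5) — so at least 3 members are needed, and 3 is optimal.

3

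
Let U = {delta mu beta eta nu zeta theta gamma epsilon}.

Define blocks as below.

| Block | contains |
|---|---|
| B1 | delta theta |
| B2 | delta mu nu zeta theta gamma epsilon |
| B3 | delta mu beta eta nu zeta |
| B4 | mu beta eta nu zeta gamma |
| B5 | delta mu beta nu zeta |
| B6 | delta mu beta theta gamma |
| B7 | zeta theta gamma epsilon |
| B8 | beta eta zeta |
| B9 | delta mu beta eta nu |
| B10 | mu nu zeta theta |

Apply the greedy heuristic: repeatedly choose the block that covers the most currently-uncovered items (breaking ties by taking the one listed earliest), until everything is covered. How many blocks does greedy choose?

2

Greedy: pick B2 (covers 7 new) → pick B3 (covers 2 new). Total picks: 2.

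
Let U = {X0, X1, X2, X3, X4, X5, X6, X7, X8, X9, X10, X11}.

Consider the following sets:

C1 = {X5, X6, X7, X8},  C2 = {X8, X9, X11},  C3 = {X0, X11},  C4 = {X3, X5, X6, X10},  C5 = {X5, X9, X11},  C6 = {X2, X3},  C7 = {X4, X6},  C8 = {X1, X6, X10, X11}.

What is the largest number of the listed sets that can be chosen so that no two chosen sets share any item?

C2, C6, C7 are pairwise disjoint (C2={X8,X9,X11}; C6={X2,X3}; C7={X4,X6}).
Every remaining set overlaps one of these, and no 4 of the listed sets are pairwise disjoint, so 3 is the maximum.

3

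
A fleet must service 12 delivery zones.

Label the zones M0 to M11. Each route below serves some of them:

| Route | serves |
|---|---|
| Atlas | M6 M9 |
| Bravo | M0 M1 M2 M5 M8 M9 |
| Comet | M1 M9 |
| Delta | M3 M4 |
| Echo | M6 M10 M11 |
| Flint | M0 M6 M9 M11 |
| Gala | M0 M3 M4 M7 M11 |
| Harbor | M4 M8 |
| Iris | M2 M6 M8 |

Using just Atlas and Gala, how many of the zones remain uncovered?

Union of Atlas, Gala = {M0, M3, M4, M6, M7, M9, M11}.
Not covered: M1, M2, M5, M8, M10 — 5 zones.

5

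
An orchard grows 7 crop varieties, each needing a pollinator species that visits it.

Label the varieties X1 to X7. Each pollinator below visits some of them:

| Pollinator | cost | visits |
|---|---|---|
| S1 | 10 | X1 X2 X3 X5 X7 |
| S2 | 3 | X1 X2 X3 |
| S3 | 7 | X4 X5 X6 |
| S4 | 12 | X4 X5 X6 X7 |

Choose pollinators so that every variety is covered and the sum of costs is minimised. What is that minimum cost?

S2, S4 together cover every variety (S2 ∪ S4 = {X1, X2, X3, X4, X5, X6, X7}); total cost 3 + 12 = 15.
The greedy pick S2, S3, S1 costs 20; no covering selection beats 15.

15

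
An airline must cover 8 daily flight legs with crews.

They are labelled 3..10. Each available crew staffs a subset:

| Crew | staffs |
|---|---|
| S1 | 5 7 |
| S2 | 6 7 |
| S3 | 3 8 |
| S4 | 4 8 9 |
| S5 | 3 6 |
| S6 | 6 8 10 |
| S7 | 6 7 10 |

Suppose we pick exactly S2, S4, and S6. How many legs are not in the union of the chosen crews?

Union of S2, S4, S6 = {4, 6, 7, 8, 9, 10}.
Not covered: 3, 5 — 2 legs.

2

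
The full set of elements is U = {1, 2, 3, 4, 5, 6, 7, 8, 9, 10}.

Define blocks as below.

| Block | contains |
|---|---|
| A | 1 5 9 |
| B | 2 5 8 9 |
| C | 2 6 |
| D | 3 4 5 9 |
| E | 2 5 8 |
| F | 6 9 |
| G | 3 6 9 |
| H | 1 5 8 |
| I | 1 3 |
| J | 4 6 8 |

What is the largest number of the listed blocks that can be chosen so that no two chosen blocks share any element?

3

E, F, I are pairwise disjoint (E={2,5,8}; F={6,9}; I={1,3}).
Every remaining block overlaps one of these, and no 4 of the listed blocks are pairwise disjoint, so 3 is the maximum.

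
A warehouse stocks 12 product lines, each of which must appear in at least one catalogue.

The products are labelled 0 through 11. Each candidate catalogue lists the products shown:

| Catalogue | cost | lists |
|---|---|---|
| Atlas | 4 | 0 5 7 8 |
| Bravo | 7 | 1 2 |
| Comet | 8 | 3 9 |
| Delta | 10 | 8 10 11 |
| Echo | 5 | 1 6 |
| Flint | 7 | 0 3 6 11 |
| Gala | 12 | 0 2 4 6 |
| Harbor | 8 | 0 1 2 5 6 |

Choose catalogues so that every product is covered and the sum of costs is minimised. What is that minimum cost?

39

Atlas, Comet, Delta, Echo, Gala together cover every product (Atlas ∪ Comet ∪ Delta ∪ Echo ∪ Gala = {0, 1, 2, 3, 4, 5, 6, 7, 8, 9, 10, 11}); total cost 4 + 8 + 10 + 5 + 12 = 39.
The greedy pick Atlas, Flint, Bravo, Comet, Delta, Gala costs 48; no covering selection beats 39.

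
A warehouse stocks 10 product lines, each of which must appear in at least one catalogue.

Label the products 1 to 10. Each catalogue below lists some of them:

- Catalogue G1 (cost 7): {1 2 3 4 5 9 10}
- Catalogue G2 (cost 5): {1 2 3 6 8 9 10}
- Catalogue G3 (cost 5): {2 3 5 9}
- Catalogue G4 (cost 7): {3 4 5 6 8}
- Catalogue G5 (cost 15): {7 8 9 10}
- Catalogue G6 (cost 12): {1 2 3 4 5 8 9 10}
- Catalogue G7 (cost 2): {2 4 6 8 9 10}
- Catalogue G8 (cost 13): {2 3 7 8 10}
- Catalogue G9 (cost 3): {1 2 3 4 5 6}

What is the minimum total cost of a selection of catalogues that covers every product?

G5, G9 together cover every product (G5 ∪ G9 = {1, 2, 3, 4, 5, 6, 7, 8, 9, 10}); total cost 15 + 3 = 18.
No covering selection has total cost below 18.

18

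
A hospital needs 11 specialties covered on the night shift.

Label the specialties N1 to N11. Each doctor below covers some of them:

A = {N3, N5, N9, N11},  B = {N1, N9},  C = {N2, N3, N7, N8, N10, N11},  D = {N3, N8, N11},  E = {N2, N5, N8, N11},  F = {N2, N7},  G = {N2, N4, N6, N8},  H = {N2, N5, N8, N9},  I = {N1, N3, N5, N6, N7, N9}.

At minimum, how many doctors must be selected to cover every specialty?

C and G and I together: C ∪ G ∪ I = {N1, N2, N3, N4, N5, N6, N7, N8, N9, N10, N11} — every specialty is covered.
Only G contains N4, so G is forced; the remaining 7 specialties need at least 2 more doctors (each remaining doctor adds at most 5) — so at least 3 doctors are needed, and 3 is optimal.

3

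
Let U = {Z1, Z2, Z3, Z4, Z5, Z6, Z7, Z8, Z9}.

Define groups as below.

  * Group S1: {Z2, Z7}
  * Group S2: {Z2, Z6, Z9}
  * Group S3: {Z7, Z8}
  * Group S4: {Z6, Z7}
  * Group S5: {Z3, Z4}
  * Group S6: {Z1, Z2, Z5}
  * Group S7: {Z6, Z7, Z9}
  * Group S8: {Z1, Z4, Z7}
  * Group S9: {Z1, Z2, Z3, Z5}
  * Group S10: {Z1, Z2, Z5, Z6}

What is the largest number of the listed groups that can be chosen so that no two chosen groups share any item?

S3, S5, S6 are pairwise disjoint (S3={Z7,Z8}; S5={Z3,Z4}; S6={Z1,Z2,Z5}).
Every remaining group overlaps one of these, and no 4 of the listed groups are pairwise disjoint, so 3 is the maximum.

3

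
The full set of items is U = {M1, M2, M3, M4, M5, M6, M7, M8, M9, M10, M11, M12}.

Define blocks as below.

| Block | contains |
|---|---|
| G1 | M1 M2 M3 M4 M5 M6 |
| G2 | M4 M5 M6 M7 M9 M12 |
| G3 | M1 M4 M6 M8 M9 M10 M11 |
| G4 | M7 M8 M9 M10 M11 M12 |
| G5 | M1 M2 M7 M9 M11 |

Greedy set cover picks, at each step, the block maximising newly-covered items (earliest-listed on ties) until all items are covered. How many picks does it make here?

Greedy: pick G3 (covers 7 new) → pick G1 (covers 3 new) → pick G2 (covers 2 new). Total picks: 3.
(The true minimum cover uses only 2 blocks, so greedy is not optimal here.)

3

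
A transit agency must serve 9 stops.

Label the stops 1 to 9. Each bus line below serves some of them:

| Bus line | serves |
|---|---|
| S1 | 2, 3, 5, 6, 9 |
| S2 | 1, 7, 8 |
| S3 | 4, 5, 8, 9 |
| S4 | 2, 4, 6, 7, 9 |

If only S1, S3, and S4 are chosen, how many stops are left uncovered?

1

Union of S1, S3, S4 = {2, 3, 4, 5, 6, 7, 8, 9}.
Not covered: 1 — 1 stop.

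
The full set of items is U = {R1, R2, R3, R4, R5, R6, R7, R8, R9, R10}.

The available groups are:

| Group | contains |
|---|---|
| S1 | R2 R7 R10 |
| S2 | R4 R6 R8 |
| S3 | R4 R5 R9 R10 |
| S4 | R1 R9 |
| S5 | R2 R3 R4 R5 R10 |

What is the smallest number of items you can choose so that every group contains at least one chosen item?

3

The 3 items {R1, R4, R7} hit every group.
The groups S1, S2, S4 are pairwise disjoint, so any hitting set needs a separate item for each — at least 3. Hence 3 is optimal.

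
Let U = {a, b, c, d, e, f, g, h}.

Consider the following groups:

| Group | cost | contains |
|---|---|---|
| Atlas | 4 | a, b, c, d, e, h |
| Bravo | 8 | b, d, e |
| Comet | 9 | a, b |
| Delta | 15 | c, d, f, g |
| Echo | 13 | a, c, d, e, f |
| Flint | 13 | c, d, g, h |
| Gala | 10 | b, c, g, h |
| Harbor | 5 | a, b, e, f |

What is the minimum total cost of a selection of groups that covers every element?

Flint, Harbor together cover every element (Flint ∪ Harbor = {a, b, c, d, e, f, g, h}); total cost 13 + 5 = 18.
The greedy pick Atlas, Harbor, Gala costs 19; no covering selection beats 18.

18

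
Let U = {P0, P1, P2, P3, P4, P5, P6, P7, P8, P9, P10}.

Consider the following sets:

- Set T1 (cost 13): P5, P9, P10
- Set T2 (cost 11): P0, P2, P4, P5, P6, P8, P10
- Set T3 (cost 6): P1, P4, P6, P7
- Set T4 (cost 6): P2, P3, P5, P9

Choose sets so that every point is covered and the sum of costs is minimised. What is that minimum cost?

T2, T3, T4 together cover every point (T2 ∪ T3 ∪ T4 = {P0, P1, P2, P3, P4, P5, P6, P7, P8, P9, P10}); total cost 11 + 6 + 6 = 23.
No covering selection has total cost below 23.

23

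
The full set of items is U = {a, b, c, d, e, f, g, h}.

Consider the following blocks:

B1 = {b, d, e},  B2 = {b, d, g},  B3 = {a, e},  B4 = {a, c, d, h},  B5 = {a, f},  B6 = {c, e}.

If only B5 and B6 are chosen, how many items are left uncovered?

Union of B5, B6 = {a, c, e, f}.
Not covered: b, d, g, h — 4 items.

4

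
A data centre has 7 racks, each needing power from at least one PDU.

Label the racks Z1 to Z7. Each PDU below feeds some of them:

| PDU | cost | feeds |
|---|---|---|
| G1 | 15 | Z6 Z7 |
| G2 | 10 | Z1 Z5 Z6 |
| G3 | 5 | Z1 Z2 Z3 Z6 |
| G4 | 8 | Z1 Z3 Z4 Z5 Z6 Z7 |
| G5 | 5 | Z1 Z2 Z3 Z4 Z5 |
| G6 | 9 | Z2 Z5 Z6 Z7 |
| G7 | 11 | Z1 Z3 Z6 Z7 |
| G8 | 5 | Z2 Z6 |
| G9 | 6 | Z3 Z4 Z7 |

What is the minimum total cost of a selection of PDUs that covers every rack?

13

G4, G8 together cover every rack (G4 ∪ G8 = {Z1, Z2, Z3, Z4, Z5, Z6, Z7}); total cost 8 + 5 = 13.
No covering selection has total cost below 13.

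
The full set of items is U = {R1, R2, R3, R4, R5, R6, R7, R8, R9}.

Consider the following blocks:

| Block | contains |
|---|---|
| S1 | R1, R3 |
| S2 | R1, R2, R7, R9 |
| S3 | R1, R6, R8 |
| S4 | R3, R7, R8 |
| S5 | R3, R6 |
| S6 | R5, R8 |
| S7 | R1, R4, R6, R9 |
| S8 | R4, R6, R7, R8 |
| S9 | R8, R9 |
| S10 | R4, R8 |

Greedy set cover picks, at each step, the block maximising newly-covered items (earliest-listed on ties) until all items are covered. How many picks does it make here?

Greedy: pick S2 (covers 4 new) → pick S8 (covers 3 new) → pick S1 (covers 1 new) → pick S6 (covers 1 new). Total picks: 4.

4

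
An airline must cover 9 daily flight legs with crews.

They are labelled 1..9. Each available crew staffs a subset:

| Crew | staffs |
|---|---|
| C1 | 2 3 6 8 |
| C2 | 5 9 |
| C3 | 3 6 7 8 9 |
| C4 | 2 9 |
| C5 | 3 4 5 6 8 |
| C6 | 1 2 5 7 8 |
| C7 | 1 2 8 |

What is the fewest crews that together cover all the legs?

3

Take {C3, C5, C7}. Their union is {1, 2, 3, 4, 5, 6, 7, 8, 9}, which is all 9 legs.
Only C5 contains 4, so C5 is forced; the remaining 4 legs need at least 2 more crews (each remaining crew adds at most 3) — so at least 3 crews are needed, and 3 is optimal.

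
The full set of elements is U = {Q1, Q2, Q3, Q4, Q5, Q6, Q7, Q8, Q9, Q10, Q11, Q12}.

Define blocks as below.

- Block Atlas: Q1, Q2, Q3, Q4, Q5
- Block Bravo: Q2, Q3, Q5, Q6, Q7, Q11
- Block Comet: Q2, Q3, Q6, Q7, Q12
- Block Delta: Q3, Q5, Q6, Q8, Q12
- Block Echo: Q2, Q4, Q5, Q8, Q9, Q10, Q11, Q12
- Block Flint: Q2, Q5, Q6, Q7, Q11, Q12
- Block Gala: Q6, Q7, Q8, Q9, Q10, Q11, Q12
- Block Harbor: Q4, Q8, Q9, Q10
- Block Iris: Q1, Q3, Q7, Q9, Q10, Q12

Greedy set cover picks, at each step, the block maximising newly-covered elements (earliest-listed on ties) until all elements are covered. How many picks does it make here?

3

Greedy: pick Echo (covers 8 new) → pick Bravo (covers 3 new) → pick Atlas (covers 1 new). Total picks: 3.
(The true minimum cover uses only 2 blocks, so greedy is not optimal here.)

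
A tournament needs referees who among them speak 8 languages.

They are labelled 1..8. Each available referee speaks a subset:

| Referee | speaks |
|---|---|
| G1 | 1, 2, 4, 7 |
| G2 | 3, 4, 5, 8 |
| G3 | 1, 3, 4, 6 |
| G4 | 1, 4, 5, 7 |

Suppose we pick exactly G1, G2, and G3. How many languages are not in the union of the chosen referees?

0

Union of G1, G2, G3 = {1, 2, 3, 4, 5, 6, 7, 8} — that's every language, so 0 are uncovered.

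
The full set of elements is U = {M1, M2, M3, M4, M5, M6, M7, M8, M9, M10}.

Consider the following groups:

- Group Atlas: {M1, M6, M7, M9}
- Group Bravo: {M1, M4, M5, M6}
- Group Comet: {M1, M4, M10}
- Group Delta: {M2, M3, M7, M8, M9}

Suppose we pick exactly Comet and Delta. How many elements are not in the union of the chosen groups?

2

Union of Comet, Delta = {M1, M2, M3, M4, M7, M8, M9, M10}.
Not covered: M5, M6 — 2 elements.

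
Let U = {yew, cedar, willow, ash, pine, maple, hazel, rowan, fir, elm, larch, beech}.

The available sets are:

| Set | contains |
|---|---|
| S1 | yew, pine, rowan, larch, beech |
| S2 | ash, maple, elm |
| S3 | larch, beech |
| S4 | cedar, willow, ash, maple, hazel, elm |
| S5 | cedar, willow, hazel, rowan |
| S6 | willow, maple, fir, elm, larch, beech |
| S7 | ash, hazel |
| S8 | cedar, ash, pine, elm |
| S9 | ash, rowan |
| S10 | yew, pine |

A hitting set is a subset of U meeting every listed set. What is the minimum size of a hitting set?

4

The 4 elements {ash, pine, rowan, larch} hit every set.
The sets S2, S3, S5, S10 are pairwise disjoint, so any hitting set needs a separate element for each — at least 4. Hence 4 is optimal.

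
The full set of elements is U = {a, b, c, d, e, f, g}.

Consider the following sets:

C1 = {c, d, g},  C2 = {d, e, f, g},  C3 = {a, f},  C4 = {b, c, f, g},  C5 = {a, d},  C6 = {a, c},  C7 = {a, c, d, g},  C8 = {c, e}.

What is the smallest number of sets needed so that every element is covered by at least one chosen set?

3

Take {C4, C7, C8}. Their union is {a, b, c, d, e, f, g}, which is all 7 elements.
Only C4 contains b, so C4 is forced; the remaining 3 elements need at least 2 more sets (each remaining set adds at most 2) — so at least 3 sets are needed, and 3 is optimal.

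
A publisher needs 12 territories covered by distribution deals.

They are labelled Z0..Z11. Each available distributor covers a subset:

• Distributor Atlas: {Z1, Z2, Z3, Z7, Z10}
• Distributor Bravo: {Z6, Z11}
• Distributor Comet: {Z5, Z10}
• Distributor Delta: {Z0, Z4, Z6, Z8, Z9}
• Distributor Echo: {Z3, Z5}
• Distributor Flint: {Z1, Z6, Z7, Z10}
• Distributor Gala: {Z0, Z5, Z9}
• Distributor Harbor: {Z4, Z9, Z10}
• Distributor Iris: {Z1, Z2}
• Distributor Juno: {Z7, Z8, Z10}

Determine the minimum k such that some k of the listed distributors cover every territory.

Take {Atlas, Bravo, Delta, Gala}. Their union is {Z0, Z1, Z2, Z3, Z4, Z5, Z6, Z7, Z8, Z9, Z10, Z11}, which is all 12 territories.
No 3 of the 10 distributors cover everything (all 120 combinations miss at least one territory), so 4 is optimal.

4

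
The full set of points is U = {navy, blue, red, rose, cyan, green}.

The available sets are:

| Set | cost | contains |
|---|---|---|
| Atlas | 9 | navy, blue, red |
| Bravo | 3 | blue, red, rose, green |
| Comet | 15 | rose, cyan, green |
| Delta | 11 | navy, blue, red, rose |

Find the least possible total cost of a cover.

Atlas, Comet together cover every point (Atlas ∪ Comet = {navy, blue, red, rose, cyan, green}); total cost 9 + 15 = 24.
The greedy pick Bravo, Atlas, Comet costs 27; no covering selection beats 24.

24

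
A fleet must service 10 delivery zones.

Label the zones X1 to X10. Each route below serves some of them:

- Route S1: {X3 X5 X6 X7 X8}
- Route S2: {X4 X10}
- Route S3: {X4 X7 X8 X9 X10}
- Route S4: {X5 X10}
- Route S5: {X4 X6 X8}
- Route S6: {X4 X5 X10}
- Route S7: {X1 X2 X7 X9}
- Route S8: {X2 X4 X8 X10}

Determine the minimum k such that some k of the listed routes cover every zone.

3

S1 and S2 and S7 together: S1 ∪ S2 ∪ S7 = {X1, X2, X3, X4, X5, X6, X7, X8, X9, X10} — every zone is covered.
Only S7 contains X1, so S7 is forced; the remaining 6 zones need at least 2 more routes (each remaining route adds at most 4) — so at least 3 routes are needed, and 3 is optimal.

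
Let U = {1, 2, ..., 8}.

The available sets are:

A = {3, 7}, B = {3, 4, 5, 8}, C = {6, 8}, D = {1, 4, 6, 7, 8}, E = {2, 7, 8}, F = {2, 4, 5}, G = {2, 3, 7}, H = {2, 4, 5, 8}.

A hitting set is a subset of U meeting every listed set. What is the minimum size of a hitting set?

3

T = {4, 6, 7} meets every set (each contains at least one member of T), and |T| = 3.
The sets A, C, F are pairwise disjoint, so any hitting set needs a separate point for each — at least 3. Hence 3 is optimal.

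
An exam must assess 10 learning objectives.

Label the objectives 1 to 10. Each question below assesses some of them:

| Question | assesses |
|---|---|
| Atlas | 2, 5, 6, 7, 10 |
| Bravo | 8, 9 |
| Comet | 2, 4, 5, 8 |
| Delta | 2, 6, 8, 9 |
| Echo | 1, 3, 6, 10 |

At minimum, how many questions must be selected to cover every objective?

Atlas and Bravo and Comet and Echo together: Atlas ∪ Bravo ∪ Comet ∪ Echo = {1, 2, 3, 4, 5, 6, 7, 8, 9, 10} — every objective is covered.
Only Atlas contains 7, so Atlas is forced; the remaining 5 objectives need at least 3 more questions (each remaining question adds at most 2) — so at least 4 questions are needed, and 4 is optimal.

4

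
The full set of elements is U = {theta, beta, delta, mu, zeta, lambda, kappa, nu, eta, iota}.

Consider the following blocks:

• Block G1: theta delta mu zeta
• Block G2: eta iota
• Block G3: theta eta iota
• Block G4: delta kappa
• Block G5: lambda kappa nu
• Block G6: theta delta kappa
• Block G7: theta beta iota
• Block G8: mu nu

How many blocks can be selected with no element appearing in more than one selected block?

G3, G4, G8 are pairwise disjoint (G3={theta,eta,iota}; G4={delta,kappa}; G8={mu,nu}).
Every remaining block overlaps one of these, and no 4 of the listed blocks are pairwise disjoint, so 3 is the maximum.

3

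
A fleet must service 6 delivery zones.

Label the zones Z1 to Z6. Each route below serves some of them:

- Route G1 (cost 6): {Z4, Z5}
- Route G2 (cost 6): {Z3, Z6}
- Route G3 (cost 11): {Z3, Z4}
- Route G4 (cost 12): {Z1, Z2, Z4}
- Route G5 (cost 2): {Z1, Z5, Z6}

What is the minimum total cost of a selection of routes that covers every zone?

G2, G4, G5 together cover every zone (G2 ∪ G4 ∪ G5 = {Z1, Z2, Z3, Z4, Z5, Z6}); total cost 6 + 12 + 2 = 20.
The greedy pick G5, G3, G4 costs 25; no covering selection beats 20.

20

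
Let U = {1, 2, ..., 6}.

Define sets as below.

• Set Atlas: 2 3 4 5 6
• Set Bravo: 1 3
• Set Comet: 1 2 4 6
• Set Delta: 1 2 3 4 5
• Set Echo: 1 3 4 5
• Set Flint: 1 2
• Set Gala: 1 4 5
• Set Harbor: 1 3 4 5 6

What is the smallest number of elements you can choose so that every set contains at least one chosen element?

2

Take H = {1, 5}. Each listed set contains at least one of these, so H is a hitting set of size 2.
No single element lies in every set, so at least 2 are needed and 2 is optimal.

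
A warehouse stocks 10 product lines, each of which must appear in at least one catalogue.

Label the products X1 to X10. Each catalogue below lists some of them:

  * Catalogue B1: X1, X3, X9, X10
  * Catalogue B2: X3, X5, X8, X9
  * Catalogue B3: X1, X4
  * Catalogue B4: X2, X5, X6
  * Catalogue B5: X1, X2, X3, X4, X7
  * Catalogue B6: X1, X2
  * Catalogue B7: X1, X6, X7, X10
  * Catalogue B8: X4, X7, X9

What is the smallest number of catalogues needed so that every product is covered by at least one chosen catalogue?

B2 and B5 and B7 together: B2 ∪ B5 ∪ B7 = {X1, X2, X3, X4, X5, X6, X7, X8, X9, X10} — every product is covered.
Only B2 contains X8, so B2 is forced; the remaining 6 products need at least 2 more catalogues (each remaining catalogue adds at most 4) — so at least 3 catalogues are needed, and 3 is optimal.

3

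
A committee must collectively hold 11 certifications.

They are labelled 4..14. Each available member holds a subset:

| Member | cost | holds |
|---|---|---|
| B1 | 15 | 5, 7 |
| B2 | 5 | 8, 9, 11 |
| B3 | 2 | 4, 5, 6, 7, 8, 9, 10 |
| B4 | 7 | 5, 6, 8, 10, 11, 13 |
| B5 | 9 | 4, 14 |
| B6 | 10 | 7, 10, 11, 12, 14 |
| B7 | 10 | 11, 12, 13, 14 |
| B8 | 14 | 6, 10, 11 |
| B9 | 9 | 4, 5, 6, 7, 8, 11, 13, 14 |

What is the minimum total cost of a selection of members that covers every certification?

B3, B7 together cover every certification (B3 ∪ B7 = {4, 5, 6, 7, 8, 9, 10, 11, 12, 13, 14}); total cost 2 + 10 = 12.
No covering selection has total cost below 12.

12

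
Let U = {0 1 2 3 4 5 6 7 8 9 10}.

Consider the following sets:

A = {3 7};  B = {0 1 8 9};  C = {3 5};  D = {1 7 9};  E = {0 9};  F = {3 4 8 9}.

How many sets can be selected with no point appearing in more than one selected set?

2

B, C are pairwise disjoint (B={0,1,8,9}; C={3,5}).
Every remaining set overlaps one of these, and no 3 of the listed sets are pairwise disjoint, so 2 is the maximum.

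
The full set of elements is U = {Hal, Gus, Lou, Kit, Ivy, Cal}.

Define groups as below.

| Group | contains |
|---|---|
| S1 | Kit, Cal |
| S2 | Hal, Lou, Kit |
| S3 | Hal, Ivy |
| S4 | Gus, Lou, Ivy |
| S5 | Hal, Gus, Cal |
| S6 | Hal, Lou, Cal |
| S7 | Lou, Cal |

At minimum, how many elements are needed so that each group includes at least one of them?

3

H = {Hal, Gus, Cal} meets every group (each contains at least one member of H), and |H| = 3.
No choice of 2 elements meets every group, so 3 is the minimum.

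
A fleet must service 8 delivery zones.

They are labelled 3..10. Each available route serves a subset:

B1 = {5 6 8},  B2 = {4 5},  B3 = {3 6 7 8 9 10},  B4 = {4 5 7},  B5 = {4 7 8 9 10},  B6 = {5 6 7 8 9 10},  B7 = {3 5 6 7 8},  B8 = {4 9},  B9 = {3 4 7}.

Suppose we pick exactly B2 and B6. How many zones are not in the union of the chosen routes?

Union of B2, B6 = {4, 5, 6, 7, 8, 9, 10}.
Not covered: 3 — 1 zone.

1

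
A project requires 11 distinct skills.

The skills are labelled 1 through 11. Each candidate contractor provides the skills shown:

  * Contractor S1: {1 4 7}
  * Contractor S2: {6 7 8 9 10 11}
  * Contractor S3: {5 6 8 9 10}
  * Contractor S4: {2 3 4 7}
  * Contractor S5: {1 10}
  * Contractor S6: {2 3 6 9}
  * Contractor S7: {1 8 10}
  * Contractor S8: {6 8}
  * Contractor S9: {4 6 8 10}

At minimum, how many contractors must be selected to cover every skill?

4

S1 and S2 and S3 and S4 together: S1 ∪ S2 ∪ S3 ∪ S4 = {1, 2, 3, 4, 5, 6, 7, 8, 9, 10, 11} — every skill is covered.
No 3 of the 9 contractors cover everything (all 84 combinations miss at least one skill), so 4 is optimal.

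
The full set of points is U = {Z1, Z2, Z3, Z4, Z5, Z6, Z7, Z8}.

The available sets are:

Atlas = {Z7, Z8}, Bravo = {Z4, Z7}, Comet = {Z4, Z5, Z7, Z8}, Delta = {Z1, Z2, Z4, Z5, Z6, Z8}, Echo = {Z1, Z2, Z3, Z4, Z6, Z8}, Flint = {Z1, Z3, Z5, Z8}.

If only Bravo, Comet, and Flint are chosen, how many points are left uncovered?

2

Union of Bravo, Comet, Flint = {Z1, Z3, Z4, Z5, Z7, Z8}.
Not covered: Z2, Z6 — 2 points.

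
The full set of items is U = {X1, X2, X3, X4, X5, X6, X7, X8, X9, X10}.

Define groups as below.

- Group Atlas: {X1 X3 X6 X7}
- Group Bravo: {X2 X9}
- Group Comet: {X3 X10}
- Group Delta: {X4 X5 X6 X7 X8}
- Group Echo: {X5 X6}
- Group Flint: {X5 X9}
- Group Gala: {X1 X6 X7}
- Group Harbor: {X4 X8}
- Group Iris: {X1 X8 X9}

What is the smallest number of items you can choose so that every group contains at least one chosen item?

H = {X4, X6, X9, X10} meets every group (each contains at least one member of H), and |H| = 4.
The groups Bravo, Comet, Echo, Harbor are pairwise disjoint, so any hitting set needs a separate item for each — at least 4. Hence 4 is optimal.

4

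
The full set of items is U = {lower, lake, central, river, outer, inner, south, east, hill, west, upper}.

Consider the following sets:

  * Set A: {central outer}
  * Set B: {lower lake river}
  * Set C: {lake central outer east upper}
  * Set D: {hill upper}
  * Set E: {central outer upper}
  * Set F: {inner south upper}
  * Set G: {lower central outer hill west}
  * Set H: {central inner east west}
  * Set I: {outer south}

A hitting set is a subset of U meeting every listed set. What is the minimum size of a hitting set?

4

T = {lake, outer, west, upper} meets every set (each contains at least one member of T), and |T| = 4.
The sets B, D, H, I are pairwise disjoint, so any hitting set needs a separate item for each — at least 4. Hence 4 is optimal.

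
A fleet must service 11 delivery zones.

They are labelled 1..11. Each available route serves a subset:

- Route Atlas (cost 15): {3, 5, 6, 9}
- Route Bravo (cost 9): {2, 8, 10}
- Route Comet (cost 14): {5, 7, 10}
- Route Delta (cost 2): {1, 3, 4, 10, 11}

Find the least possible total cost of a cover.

40

Atlas, Bravo, Comet, Delta together cover every zone (Atlas ∪ Bravo ∪ Comet ∪ Delta = {1, 2, 3, 4, 5, 6, 7, 8, 9, 10, 11}); total cost 15 + 9 + 14 + 2 = 40.
No covering selection has total cost below 40.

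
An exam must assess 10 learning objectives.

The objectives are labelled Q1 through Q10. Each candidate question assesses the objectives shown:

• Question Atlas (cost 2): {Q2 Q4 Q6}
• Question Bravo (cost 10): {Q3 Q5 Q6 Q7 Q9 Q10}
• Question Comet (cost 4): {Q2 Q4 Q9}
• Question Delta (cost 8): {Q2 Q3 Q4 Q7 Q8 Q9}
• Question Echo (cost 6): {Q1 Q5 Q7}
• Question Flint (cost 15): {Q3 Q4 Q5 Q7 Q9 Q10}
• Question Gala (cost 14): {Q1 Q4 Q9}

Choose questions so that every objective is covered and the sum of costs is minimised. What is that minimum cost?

Bravo, Delta, Echo together cover every objective (Bravo ∪ Delta ∪ Echo = {Q1, Q2, Q3, Q4, Q5, Q6, Q7, Q8, Q9, Q10}); total cost 10 + 8 + 6 = 24.
The greedy pick Atlas, Bravo, Echo, Delta costs 26; no covering selection beats 24.

24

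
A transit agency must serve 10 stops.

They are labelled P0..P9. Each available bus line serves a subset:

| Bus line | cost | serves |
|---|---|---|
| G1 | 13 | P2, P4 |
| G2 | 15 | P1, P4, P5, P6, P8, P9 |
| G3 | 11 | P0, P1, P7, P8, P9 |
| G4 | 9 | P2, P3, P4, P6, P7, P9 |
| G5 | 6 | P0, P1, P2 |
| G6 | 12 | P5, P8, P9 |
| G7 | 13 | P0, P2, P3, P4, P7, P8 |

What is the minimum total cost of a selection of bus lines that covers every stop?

G4, G5, G6 together cover every stop (G4 ∪ G5 ∪ G6 = {P0, P1, P2, P3, P4, P5, P6, P7, P8, P9}); total cost 9 + 6 + 12 = 27.
No covering selection has total cost below 27.

27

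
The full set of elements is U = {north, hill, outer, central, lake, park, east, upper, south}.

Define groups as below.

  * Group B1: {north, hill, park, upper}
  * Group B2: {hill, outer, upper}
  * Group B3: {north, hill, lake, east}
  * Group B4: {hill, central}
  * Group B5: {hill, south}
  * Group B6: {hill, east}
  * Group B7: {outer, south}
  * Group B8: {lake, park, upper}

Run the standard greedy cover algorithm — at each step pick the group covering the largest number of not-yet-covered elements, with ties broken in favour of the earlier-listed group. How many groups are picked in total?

4

Greedy: pick B1 (covers 4 new) → pick B3 (covers 2 new) → pick B7 (covers 2 new) → pick B4 (covers 1 new). Total picks: 4.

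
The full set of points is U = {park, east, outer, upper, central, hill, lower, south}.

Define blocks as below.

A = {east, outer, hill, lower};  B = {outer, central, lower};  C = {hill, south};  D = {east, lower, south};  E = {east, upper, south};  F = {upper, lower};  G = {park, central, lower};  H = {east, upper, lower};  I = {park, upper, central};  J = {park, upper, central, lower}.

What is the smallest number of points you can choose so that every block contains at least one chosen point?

T = {central, lower, south} meets every block (each contains at least one member of T), and |T| = 3.
No choice of 2 points meets every block, so 3 is the minimum.

3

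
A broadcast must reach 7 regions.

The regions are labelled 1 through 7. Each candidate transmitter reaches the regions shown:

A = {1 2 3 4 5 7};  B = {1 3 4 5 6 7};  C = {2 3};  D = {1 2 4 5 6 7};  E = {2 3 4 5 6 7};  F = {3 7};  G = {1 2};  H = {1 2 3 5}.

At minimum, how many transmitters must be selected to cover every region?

Take {D, F}. Their union is {1, 2, 3, 4, 5, 6, 7}, which is all 7 regions.
No single transmitter has all 7 regions (the largest, A, has 6), so 2 is optimal.

2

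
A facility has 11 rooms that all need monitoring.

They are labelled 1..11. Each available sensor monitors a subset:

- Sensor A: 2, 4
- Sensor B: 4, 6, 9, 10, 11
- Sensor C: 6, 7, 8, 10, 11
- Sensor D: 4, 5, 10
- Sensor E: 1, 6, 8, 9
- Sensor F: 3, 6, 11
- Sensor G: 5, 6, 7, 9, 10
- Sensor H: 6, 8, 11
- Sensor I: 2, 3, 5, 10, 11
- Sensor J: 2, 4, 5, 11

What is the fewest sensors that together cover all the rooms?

4

C and E and I and J together: C ∪ E ∪ I ∪ J = {1, 2, 3, 4, 5, 6, 7, 8, 9, 10, 11} — every room is covered.
No 3 of the 10 sensors cover everything (all 120 combinations miss at least one room), so 4 is optimal.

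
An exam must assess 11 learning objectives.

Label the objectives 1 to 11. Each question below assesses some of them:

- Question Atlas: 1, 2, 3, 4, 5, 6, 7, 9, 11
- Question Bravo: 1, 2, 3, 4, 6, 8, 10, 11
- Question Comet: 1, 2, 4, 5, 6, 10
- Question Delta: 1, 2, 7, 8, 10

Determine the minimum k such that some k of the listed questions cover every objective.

Atlas and Delta together: Atlas ∪ Delta = {1, 2, 3, 4, 5, 6, 7, 8, 9, 10, 11} — every objective is covered.
No single question has all 11 objectives (the largest, Atlas, has 9), so 2 is optimal.

2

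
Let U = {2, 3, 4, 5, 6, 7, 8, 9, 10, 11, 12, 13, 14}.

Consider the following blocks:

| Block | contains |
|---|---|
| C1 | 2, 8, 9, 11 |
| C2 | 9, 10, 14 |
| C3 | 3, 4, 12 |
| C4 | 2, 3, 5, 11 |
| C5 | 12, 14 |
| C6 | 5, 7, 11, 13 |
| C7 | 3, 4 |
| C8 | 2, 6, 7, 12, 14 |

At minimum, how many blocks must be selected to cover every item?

5

Take {C1, C2, C6, C7, C8}. Their union is {2, 3, 4, 5, 6, 7, 8, 9, 10, 11, 12, 13, 14}, which is all 13 items.
No 4 of the 8 blocks cover everything (all 70 combinations miss at least one item), so 5 is optimal.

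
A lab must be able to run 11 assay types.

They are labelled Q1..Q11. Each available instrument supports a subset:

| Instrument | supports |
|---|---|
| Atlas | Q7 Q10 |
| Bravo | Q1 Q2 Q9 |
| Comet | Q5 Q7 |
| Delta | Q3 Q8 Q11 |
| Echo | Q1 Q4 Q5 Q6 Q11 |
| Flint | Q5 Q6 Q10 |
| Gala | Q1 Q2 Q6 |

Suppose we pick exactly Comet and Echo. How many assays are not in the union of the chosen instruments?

5

Union of Comet, Echo = {Q1, Q4, Q5, Q6, Q7, Q11}.
Not covered: Q2, Q3, Q8, Q9, Q10 — 5 assays.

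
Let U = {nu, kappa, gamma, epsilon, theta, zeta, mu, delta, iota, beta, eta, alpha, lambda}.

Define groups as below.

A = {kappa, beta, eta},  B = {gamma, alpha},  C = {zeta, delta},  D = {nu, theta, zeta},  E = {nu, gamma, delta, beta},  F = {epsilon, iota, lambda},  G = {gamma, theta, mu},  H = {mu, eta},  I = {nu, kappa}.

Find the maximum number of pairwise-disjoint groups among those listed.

5

B, C, F, H, I are pairwise disjoint (B={gamma,alpha}; C={zeta,delta}; F={epsilon,iota,lambda}; H={mu,eta}; I={nu,kappa}).
Every remaining group overlaps one of these, and no 6 of the listed groups are pairwise disjoint, so 5 is the maximum.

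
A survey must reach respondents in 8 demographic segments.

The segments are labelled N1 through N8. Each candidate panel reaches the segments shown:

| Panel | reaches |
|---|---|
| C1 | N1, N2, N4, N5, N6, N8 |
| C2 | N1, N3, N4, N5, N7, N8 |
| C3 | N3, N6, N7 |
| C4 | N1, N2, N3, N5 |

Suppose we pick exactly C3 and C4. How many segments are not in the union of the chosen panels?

Union of C3, C4 = {N1, N2, N3, N5, N6, N7}.
Not covered: N4, N8 — 2 segments.

2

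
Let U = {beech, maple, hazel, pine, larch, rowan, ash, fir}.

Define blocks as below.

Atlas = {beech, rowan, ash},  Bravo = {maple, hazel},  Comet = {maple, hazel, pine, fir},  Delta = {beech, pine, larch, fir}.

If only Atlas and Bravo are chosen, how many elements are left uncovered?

Union of Atlas, Bravo = {beech, maple, hazel, rowan, ash}.
Not covered: pine, larch, fir — 3 elements.

3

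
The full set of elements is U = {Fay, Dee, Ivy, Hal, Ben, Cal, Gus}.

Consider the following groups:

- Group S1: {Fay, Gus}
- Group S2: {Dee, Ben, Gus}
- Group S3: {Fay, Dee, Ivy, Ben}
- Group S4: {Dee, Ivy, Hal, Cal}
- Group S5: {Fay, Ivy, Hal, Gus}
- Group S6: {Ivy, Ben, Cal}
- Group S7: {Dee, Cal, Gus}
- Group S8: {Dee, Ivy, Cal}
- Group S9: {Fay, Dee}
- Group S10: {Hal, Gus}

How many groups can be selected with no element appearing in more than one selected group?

S6, S9, S10 are pairwise disjoint (S6={Ivy,Ben,Cal}; S9={Fay,Dee}; S10={Hal,Gus}).
Every remaining group overlaps one of these, and no 4 of the listed groups are pairwise disjoint, so 3 is the maximum.

3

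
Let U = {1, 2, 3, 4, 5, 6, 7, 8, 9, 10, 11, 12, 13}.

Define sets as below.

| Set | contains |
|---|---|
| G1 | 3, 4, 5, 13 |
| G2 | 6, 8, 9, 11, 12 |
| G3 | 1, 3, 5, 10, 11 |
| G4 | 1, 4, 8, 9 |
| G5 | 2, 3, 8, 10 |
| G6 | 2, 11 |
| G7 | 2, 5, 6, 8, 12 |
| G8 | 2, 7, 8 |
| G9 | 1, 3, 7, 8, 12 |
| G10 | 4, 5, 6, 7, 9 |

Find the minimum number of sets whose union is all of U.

G1 and G2 and G5 and G9 together: G1 ∪ G2 ∪ G5 ∪ G9 = {1, 2, 3, 4, 5, 6, 7, 8, 9, 10, 11, 12, 13} — every point is covered.
No 3 of the 10 sets cover everything (all 120 combinations miss at least one point), so 4 is optimal.

4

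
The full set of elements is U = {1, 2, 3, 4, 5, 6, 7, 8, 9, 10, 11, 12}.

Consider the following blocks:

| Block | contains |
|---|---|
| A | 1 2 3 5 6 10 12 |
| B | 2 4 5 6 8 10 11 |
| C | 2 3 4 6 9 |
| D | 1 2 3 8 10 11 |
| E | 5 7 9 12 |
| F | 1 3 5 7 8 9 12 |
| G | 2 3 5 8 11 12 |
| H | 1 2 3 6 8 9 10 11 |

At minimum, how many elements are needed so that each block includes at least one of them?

2

T = {2, 12} meets every block (each contains at least one member of T), and |T| = 2.
The blocks D, E are pairwise disjoint, so any hitting set needs a separate element for each — at least 2. Hence 2 is optimal.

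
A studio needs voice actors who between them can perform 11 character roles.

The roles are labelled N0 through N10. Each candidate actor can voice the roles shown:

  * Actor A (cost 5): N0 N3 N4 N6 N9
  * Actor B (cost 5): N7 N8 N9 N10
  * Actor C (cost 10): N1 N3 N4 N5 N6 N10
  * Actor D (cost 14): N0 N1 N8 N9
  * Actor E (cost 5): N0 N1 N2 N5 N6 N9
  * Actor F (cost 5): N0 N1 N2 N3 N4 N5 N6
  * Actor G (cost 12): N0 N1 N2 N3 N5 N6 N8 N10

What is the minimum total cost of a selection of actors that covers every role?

B, F together cover every role (B ∪ F = {N0, N1, N2, N3, N4, N5, N6, N7, N8, N9, N10}); total cost 5 + 5 = 10.
No covering selection has total cost below 10.

10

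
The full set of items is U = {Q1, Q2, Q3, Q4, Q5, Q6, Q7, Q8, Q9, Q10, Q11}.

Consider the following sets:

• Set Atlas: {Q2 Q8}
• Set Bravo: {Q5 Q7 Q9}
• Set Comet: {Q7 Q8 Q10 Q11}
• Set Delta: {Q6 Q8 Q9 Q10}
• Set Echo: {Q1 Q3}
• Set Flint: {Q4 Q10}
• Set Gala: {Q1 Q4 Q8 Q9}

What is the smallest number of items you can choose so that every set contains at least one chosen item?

The 4 items {Q1, Q2, Q5, Q10} hit every set.
The sets Atlas, Bravo, Echo, Flint are pairwise disjoint, so any hitting set needs a separate item for each — at least 4. Hence 4 is optimal.

4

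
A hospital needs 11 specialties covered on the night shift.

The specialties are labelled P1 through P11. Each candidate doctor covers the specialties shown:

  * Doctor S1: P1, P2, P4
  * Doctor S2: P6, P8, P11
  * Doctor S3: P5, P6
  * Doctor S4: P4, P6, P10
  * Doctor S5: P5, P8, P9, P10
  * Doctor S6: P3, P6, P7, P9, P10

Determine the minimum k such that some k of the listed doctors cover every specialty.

4

S1 and S2 and S5 and S6 together: S1 ∪ S2 ∪ S5 ∪ S6 = {P1, P2, P3, P4, P5, P6, P7, P8, P9, P10, P11} — every specialty is covered.
No 3 of the 6 doctors cover everything (all 20 combinations miss at least one specialty), so 4 is optimal.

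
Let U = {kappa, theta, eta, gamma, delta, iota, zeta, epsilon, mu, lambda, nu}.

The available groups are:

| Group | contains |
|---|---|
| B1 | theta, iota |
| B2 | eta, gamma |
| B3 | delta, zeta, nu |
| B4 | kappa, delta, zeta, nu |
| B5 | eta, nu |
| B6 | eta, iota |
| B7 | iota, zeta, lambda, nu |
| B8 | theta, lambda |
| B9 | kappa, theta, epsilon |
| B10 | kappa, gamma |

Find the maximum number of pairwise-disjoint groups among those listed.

B3, B6, B8, B10 are pairwise disjoint (B3={delta,zeta,nu}; B6={eta,iota}; B8={theta,lambda}; B10={kappa,gamma}).
Every remaining group overlaps one of these, and no 5 of the listed groups are pairwise disjoint, so 4 is the maximum.

4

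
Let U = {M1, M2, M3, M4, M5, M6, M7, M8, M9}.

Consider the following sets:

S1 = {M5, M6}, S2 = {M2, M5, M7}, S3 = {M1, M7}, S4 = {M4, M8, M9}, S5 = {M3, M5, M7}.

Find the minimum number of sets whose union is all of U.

Take {S1, S2, S3, S4, S5}. Their union is {M1, M2, M3, M4, M5, M6, M7, M8, M9}, which is all 9 elements.
No 4 of the 5 sets cover everything (all 5 combinations miss at least one element), so 5 is optimal.

5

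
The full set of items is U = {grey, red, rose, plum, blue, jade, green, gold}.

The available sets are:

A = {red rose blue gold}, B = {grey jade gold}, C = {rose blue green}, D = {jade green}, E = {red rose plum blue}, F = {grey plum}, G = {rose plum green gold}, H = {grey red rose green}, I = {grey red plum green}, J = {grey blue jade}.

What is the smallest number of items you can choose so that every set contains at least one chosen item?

3

Take T = {grey, rose, green}. Each listed set contains at least one of these, so T is a hitting set of size 3.
The sets A, D, F are pairwise disjoint, so any hitting set needs a separate item for each — at least 3. Hence 3 is optimal.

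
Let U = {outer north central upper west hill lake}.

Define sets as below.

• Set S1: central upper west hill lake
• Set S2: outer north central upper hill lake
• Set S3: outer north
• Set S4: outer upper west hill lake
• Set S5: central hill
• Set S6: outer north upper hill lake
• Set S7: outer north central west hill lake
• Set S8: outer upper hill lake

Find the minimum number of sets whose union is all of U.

S1 and S2 together: S1 ∪ S2 = {outer, north, central, upper, west, hill, lake} — every element is covered.
No single set has all 7 elements (the largest, S2, has 6), so 2 is optimal.

2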